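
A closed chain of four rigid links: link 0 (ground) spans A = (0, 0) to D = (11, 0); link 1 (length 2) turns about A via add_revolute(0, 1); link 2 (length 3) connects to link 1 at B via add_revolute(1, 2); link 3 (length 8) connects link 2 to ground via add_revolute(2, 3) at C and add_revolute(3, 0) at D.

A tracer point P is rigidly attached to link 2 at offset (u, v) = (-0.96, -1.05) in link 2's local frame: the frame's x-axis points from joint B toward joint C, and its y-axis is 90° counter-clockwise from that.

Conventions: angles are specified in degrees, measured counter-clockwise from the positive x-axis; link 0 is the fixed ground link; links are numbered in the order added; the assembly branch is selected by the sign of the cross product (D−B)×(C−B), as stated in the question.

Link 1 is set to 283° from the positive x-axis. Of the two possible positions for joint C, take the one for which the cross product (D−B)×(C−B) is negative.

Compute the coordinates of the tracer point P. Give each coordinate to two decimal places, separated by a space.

A=(0,0), D=(11.00,0)
B = A + 2.00·(cos283°, sin283°) = (0.4499, -1.9487)
|BD| = 10.7286
circle(B,3.00) ∩ circle(D,8.00): a=2.8010, h=1.0743
  candidates: C₊=(3.0092,-0.3835) cross=11.526; C₋=(3.3995,-2.4964) cross=-11.526
  branch - wants cross < 0 → take C=(3.3995,-2.4964) (cross=-11.526)
ex = (C−B)/|BC| = (0.9832,-0.1826); ey = (0.1826,0.9832)
P = B + -0.96·ex + -1.05·ey = (-0.6857,-2.8058)

-0.69 -2.81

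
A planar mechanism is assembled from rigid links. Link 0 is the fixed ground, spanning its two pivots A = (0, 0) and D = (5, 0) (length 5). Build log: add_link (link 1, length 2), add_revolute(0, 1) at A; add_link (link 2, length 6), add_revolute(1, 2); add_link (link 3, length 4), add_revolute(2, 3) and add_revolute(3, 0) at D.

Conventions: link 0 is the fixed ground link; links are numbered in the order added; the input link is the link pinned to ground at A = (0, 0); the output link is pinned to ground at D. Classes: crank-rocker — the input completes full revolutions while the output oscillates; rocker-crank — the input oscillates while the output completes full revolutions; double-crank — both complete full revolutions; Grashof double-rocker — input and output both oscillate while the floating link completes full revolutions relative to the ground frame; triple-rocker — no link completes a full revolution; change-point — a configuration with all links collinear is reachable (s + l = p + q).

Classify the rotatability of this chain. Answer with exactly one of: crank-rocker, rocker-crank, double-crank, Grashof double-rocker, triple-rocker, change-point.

lengths: ground=5, input=2, coupler=6, output=4
sorted: s=2 (shortest), l=6 (longest), p+q=9
s + l = 8 vs p + q = 9
s + l < p + q (Grashof) with shortest = input link → crank-rocker

crank-rocker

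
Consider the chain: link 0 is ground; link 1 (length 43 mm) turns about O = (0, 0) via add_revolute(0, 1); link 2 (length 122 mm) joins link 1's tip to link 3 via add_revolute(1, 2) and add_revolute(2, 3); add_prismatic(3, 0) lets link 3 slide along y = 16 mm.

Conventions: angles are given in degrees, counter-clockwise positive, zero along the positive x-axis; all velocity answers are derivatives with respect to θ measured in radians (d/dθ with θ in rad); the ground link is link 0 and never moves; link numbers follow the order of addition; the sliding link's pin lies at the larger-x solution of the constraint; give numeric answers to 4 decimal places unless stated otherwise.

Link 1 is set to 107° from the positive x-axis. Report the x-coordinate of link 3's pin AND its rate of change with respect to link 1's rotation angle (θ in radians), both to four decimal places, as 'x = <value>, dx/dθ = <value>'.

geometry: r = 43 mm, L = 122 mm, e = 16 mm
crank pin P = (r cos θ, r sin θ) = (-12.571983, 41.121105)
h = r sin θ − e = 41.121105 − 16 = 25.121105
x = r cos θ + √(L² − h²) = -12.571983 + 119.385636 = 106.813653
dx/dθ = −r sin θ − h·r cos θ/√(L² − h²) (θ in radians; h = 25.121105) = -38.475710

x = 106.8137, dx/dθ = -38.4757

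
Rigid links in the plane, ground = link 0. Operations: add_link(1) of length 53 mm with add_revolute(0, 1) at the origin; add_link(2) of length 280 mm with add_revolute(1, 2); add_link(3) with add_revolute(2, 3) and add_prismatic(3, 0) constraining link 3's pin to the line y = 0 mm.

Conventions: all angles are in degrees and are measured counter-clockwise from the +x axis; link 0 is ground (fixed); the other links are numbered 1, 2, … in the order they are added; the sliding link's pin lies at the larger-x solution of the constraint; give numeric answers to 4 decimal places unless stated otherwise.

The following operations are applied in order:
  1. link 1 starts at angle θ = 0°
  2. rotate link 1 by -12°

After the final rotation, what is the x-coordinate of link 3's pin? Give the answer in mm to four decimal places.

geometry: r = 53 mm, L = 280 mm, e = 0 mm; θ starts at 0°
rotate link 1 by -12°: θ ← 0° -12° = -12°
crank pin P = (r cos θ, r sin θ) = (51.841823, -11.019320)
h = r sin θ − e = -11.019320 − 0 = -11.019320
x = r cos θ + √(L² − h²) = 51.841823 + 279.783085 = 331.624908

331.6249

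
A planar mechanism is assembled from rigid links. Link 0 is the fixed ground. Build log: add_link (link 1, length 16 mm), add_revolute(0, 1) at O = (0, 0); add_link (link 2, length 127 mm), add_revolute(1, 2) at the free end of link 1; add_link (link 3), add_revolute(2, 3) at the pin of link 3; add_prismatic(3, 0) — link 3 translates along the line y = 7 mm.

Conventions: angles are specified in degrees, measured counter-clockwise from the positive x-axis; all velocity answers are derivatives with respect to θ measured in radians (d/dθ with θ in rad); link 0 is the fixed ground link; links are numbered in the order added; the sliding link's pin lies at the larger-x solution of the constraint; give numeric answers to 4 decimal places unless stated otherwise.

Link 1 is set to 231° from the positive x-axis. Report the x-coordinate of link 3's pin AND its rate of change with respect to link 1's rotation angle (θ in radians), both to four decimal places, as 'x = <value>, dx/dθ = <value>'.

geometry: r = 16 mm, L = 127 mm, e = 7 mm
crank pin P = (r cos θ, r sin θ) = (-10.069126, -12.434335)
h = r sin θ − e = -12.434335 − 7 = -19.434335
x = r cos θ + √(L² − h²) = -10.069126 + 125.504210 = 115.435083
dx/dθ = −r sin θ − h·r cos θ/√(L² − h²) (θ in radians; h = -19.434335) = 10.875130

x = 115.4351, dx/dθ = 10.8751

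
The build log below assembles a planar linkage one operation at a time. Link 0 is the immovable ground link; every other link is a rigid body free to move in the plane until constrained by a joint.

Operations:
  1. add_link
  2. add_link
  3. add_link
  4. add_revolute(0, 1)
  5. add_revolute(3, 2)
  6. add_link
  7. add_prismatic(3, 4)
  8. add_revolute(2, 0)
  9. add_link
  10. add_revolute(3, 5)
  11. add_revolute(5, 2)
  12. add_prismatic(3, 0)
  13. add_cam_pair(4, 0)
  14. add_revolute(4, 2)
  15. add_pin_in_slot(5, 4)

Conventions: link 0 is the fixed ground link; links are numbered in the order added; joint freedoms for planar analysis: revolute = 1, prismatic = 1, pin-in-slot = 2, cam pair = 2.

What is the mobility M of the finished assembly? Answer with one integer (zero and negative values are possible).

L=1 J1=0 J2=0
add link → L=2 J1=0 J2=0
add link → L=3 J1=0 J2=0
add link → L=4 J1=0 J2=0
R@0,1 dof=1 J1 → L=4 J1=1 J2=0
R@3,2 dof=1 J1 → L=4 J1=2 J2=0
add link → L=5 J1=2 J2=0
P@3,4 dof=1 J1 → L=5 J1=3 J2=0
R@2,0 dof=1 J1 → L=5 J1=4 J2=0
add link → L=6 J1=4 J2=0
R@3,5 dof=1 J1 → L=6 J1=5 J2=0
R@5,2 dof=1 J1 → L=6 J1=6 J2=0
P@3,0 dof=1 J1 → L=6 J1=7 J2=0
C@4,0 dof=2 J2 → L=6 J1=7 J2=1
R@4,2 dof=1 J1 → L=6 J1=8 J2=1
PS@5,4 dof=2 J2 → L=6 J1=8 J2=2
M=3(L−1)−2J1−J2=3·5−2·8−2=-3

M = -3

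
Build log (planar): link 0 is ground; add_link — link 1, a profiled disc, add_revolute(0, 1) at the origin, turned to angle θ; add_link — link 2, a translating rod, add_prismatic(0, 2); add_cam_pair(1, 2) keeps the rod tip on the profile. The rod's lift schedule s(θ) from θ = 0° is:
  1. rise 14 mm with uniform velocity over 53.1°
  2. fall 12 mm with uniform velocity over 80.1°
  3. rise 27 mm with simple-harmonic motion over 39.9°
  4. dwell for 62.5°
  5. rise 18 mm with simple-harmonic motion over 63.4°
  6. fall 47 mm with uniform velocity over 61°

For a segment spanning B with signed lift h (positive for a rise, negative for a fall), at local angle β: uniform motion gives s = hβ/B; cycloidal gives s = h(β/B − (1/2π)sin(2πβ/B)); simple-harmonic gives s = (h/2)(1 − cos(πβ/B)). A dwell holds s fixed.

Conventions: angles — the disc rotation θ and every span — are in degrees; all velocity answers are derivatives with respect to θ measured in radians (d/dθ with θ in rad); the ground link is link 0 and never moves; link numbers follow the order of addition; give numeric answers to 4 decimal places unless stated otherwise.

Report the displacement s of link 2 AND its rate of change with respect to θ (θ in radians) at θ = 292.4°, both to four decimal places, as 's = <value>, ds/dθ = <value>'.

seg 1 [0°–53.1°] uniform, h=14: full span → s += 14 → s = 14.0000
seg 2 [53.1°–133.2°] uniform, h=-12: full span → s += -12 → s = 2.0000
seg 3 [133.2°–173.1°] simple-harmonic, h=27: full span → s += 27 → s = 29.0000
seg 4 [173.1°–235.6°] dwell: s stays 29.0000
seg 5 [235.6°–299°] simple-harmonic, h=18: θ=292.4° here. β=56.8, B=63.4. 18/2·(1 − cos(π·0.8959)) = 17.5230 → s = 46.5230
velocity in seg [235.6°–299°] (simple-harmonic), θ in radians: β = 56.8° = 0.9913 rad, B = 63.4° = 1.1065 rad; ds/dθ = (πh/(2B)) sin(πβ/B) = (π·18/(2·1.1065)) sin(π·0.8959) = 8.208442 mm/rad

s = 46.5230, ds/dθ = 8.2084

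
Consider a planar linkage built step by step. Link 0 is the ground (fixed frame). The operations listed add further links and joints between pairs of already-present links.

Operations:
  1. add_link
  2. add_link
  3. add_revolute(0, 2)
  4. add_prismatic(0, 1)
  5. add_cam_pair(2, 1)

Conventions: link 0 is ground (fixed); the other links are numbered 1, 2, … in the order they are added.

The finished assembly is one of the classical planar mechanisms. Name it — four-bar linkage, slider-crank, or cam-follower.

links: 3 (incl. ground); joints: 1 revolute, 1 prismatic, 1 higher (cam) pair, forming one closed loop
3 links, revolute + prismatic + higher pair in one loop → cam-follower

cam-follower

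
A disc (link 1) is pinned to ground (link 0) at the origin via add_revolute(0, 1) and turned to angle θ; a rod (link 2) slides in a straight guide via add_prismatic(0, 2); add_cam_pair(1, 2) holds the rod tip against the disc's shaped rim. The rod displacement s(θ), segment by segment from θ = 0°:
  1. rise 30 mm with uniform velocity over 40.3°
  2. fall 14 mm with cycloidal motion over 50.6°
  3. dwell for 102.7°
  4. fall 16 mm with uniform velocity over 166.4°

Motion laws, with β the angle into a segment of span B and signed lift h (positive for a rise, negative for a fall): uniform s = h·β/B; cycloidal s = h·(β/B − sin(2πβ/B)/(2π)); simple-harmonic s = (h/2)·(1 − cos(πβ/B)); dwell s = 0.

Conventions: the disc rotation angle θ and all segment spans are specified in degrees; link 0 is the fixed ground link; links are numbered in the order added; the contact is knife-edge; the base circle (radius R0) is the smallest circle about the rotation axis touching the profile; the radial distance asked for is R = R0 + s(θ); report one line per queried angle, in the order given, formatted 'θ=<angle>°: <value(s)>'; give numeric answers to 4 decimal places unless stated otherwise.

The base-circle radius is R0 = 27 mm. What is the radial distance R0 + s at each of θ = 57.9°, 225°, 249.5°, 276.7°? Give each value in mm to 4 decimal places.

segment 1 (0° to 40.3°, uniform, h = 30) is passed completely: s = 0.0000 + (30) = 30.0000
θ = 57.9° falls in segment 2 (40.3° to 90.9°, cycloidal, h = -14): β = 57.9 − 40.3 = 17.6°, B = 50.6°; Δs = -14·(0.3478 − sin(2π·0.3478)/(2π)) = -3.0492; s = 30.0000 − 3.0492 = 26.9508
segment 2 (40.3° to 90.9°, cycloidal, h = -14) is passed completely: s = 30.0000 + (-14) = 16.0000
segment 3 (90.9° to 193.6°, dwell): s unchanged at 16.0000
θ = 225° falls in segment 4 (193.6° to 360°, uniform, h = -16): β = 225 − 193.6 = 31.4°, B = 166.4°; Δs = -16·31.4/166.4 = -3.0192; s = 16.0000 − 3.0192 = 12.9808
θ = 249.5° falls in segment 4 (193.6° to 360°, uniform, h = -16): β = 249.5 − 193.6 = 55.9°, B = 166.4°; Δs = -16·55.9/166.4 = -5.3750; s = 16.0000 − 5.3750 = 10.6250
θ = 276.7° falls in segment 4 (193.6° to 360°, uniform, h = -16): β = 276.7 − 193.6 = 83.1°, B = 166.4°; Δs = -16·83.1/166.4 = -7.9904; s = 16.0000 − 7.9904 = 8.0096
θ=57.9°: R = R0 + s = 27 + 26.9508 = 53.9508
θ=225°: R = R0 + s = 27 + 12.9808 = 39.9808
θ=249.5°: R = R0 + s = 27 + 10.6250 = 37.6250
θ=276.7°: R = R0 + s = 27 + 8.0096 = 35.0096

θ=57.9°: 53.9508
θ=225°: 39.9808
θ=249.5°: 37.6250
θ=276.7°: 35.0096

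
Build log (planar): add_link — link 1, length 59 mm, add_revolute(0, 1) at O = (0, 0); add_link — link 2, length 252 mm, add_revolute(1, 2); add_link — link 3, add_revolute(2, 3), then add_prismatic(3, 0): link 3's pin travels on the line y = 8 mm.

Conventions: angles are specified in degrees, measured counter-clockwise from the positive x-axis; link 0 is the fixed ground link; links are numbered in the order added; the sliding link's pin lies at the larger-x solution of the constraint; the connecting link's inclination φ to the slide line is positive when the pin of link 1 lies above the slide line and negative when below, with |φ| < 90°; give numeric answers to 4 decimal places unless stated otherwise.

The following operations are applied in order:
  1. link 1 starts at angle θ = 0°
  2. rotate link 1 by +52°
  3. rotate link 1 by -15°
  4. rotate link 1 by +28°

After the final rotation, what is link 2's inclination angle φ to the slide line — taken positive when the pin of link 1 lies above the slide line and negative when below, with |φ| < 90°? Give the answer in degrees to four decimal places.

geometry: r = 59 mm, L = 252 mm, e = 8 mm; θ starts at 0°
rotate link 1 by +52°: θ ← 0° +52° = 52°
rotate link 1 by -15°: θ ← 52° -15° = 37°
rotate link 1 by +28°: θ ← 37° +28° = 65°
h = r sin θ − e = 53.472159 − 8 = 45.472159
sin φ = h / L = 45.472159 / 252 = 0.18044508
φ = arcsin(0.18044508) = 10.395685°

10.3957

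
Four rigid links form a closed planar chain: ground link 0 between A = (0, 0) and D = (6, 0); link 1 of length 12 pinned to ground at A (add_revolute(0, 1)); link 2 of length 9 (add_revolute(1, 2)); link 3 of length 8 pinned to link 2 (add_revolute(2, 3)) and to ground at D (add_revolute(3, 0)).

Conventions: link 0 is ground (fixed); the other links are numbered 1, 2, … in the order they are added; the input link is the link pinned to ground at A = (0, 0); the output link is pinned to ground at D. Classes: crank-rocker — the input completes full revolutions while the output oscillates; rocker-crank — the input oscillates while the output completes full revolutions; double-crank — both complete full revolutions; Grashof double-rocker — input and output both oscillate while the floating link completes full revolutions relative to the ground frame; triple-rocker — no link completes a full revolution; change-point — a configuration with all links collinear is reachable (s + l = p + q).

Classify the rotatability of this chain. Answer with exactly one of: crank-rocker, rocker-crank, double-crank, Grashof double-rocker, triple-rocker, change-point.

lengths: ground=6, input=12, coupler=9, output=8
sorted: s=6 (shortest), l=12 (longest), p+q=17
s + l = 18 vs p + q = 17
s + l > p + q → non-Grashof → no link fully rotates → triple-rocker

triple-rocker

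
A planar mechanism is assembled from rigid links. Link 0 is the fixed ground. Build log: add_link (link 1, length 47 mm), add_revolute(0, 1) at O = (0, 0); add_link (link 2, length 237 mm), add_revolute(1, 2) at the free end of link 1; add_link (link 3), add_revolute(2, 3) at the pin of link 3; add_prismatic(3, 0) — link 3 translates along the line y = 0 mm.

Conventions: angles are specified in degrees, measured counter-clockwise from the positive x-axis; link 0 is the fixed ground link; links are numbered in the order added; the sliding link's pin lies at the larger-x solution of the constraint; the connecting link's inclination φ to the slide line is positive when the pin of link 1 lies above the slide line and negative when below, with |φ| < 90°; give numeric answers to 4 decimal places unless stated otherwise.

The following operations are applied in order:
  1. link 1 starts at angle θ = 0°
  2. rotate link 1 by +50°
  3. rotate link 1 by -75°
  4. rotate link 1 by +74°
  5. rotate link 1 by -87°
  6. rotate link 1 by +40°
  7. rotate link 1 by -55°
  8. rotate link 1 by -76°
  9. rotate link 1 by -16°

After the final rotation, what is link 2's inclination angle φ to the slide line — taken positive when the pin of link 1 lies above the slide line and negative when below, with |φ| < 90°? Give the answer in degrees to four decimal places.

geometry: r = 47 mm, L = 237 mm, e = 0 mm; θ starts at 0°
rotate link 1 by +50°: θ ← 0° +50° = 50°
rotate link 1 by -75°: θ ← 50° -75° = -25°
rotate link 1 by +74°: θ ← -25° +74° = 49°
rotate link 1 by -87°: θ ← 49° -87° = -38°
rotate link 1 by +40°: θ ← -38° +40° = 2°
rotate link 1 by -55°: θ ← 2° -55° = -53°
rotate link 1 by -76°: θ ← -53° -76° = -129°
rotate link 1 by -16°: θ ← -129° -16° = -145°
h = r sin θ − e = -26.958093 − 0 = -26.958093
sin φ = h / L = -26.958093 / 237 = -0.11374723
φ = arcsin(-0.11374723) = -6.531372°

-6.5314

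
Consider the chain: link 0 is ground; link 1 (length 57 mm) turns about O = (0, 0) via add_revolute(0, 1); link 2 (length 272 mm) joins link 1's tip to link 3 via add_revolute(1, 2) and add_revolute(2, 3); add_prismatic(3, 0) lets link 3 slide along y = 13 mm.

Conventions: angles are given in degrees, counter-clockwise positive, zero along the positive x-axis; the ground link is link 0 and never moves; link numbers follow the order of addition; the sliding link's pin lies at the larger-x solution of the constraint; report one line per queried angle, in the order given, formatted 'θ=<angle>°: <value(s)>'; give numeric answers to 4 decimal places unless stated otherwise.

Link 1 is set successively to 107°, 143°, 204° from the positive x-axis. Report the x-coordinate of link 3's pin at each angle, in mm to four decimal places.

geometry: r = 57 mm, L = 272 mm, e = 13 mm
θ=107°: crank pin P = (r cos θ, r sin θ) = (-16.665187, 54.509371)
θ=107°: h = r sin θ − e = 54.509371 − 13 = 41.509371
θ=107°: x = r cos θ + √(L² − h²) = -16.665187 + 268.814010 = 252.148823
θ=143°: crank pin P = (r cos θ, r sin θ) = (-45.522224, 34.303456)
θ=143°: h = r sin θ − e = 34.303456 − 13 = 21.303456
θ=143°: x = r cos θ + √(L² − h²) = -45.522224 + 271.164457 = 225.642233
θ=204°: crank pin P = (r cos θ, r sin θ) = (-52.072091, -23.183989)
θ=204°: h = r sin θ − e = -23.183989 − 13 = -36.183989
θ=204°: x = r cos θ + √(L² − h²) = -52.072091 + 269.582490 = 217.510399

θ=107°: 252.1488
θ=143°: 225.6422
θ=204°: 217.5104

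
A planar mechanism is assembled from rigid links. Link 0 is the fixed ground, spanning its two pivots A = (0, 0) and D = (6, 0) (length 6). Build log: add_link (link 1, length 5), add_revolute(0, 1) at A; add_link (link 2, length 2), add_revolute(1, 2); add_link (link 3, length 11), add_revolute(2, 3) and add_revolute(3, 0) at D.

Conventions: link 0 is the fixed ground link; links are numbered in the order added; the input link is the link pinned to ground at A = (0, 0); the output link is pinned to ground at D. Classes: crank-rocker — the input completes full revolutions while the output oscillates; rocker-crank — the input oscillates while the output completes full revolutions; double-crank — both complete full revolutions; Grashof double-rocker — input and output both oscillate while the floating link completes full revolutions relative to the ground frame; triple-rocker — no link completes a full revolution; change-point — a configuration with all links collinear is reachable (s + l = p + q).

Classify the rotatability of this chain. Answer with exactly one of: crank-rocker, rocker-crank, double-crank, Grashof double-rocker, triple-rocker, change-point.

lengths: ground=6, input=5, coupler=2, output=11
sorted: s=2 (shortest), l=11 (longest), p+q=11
s + l = 13 vs p + q = 11
s + l > p + q → non-Grashof → no link fully rotates → triple-rocker

triple-rocker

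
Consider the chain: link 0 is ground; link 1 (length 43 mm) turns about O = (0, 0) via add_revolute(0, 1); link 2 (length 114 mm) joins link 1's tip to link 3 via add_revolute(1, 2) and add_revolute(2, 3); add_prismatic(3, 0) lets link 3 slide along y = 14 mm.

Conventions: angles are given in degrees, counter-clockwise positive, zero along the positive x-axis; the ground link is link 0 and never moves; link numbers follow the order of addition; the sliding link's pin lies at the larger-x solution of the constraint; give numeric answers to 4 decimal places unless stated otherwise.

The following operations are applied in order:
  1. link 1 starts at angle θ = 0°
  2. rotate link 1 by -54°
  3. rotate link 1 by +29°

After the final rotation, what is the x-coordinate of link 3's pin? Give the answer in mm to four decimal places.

geometry: r = 43 mm, L = 114 mm, e = 14 mm; θ starts at 0°
rotate link 1 by -54°: θ ← 0° -54° = -54°
rotate link 1 by +29°: θ ← -54° +29° = -25°
crank pin P = (r cos θ, r sin θ) = (38.971235, -18.172585)
h = r sin θ − e = -18.172585 − 14 = -32.172585
x = r cos θ + √(L² − h²) = 38.971235 + 109.366013 = 148.337248

148.3372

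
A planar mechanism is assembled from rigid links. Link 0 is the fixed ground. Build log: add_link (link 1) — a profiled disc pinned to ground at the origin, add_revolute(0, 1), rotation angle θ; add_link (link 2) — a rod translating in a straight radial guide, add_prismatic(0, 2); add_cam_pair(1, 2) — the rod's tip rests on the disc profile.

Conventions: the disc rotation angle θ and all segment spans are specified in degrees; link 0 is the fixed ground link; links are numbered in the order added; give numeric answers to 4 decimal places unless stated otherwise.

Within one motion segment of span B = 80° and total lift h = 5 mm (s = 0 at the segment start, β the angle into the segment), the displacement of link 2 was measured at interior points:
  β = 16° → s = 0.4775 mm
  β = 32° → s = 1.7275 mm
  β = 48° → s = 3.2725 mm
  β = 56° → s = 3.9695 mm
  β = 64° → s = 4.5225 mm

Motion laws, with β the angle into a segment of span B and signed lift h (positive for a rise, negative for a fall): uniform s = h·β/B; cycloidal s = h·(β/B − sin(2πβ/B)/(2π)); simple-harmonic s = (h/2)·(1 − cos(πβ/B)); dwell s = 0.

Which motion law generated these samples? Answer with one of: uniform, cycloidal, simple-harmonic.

candidates at β/B = r: uniform s = h·r (linear in β); cycloidal s = h·(r − sin(2πr)/(2π)); simple-harmonic s = (h/2)(1 − cos(πr))
β=16°: printed 0.4775 | uniform 1.0000, cycloidal 0.2432, simple-harmonic 0.4775
β=32°: printed 1.7275 | uniform 2.0000, cycloidal 1.5323, simple-harmonic 1.7275
β=48°: printed 3.2725 | uniform 3.0000, cycloidal 3.4677, simple-harmonic 3.2725
β=56°: printed 3.9695 | uniform 3.5000, cycloidal 4.2568, simple-harmonic 3.9695
β=64°: printed 4.5225 | uniform 4.0000, cycloidal 4.7568, simple-harmonic 4.5225
only one law matches every sample → simple-harmonic

simple-harmonic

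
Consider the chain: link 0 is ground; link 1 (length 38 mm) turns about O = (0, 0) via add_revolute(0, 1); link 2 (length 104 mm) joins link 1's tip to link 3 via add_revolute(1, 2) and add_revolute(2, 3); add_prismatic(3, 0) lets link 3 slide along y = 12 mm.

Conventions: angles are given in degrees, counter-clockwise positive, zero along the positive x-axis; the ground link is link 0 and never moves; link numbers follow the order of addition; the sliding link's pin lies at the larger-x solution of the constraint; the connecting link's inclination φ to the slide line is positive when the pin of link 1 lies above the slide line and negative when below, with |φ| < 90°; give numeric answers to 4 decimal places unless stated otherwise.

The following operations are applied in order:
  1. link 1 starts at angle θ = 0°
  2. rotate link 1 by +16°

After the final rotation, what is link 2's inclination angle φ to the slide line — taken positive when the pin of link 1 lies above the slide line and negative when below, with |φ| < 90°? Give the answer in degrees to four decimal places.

geometry: r = 38 mm, L = 104 mm, e = 12 mm; θ starts at 0°
rotate link 1 by +16°: θ ← 0° +16° = 16°
h = r sin θ − e = 10.474220 − 12 = -1.525780
sin φ = h / L = -1.525780 / 104 = -0.01467097
φ = arcsin(-0.01467097) = -0.840615°

-0.8406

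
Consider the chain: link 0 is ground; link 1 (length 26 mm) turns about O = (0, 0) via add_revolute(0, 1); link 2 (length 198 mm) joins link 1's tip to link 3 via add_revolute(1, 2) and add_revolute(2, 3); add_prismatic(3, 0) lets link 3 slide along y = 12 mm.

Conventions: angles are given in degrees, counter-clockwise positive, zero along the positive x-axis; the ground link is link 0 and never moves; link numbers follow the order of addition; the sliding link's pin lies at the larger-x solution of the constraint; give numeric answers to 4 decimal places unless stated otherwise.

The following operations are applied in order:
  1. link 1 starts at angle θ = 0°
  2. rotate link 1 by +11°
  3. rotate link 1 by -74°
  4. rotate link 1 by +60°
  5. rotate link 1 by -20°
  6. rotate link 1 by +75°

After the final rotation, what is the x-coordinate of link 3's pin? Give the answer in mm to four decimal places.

geometry: r = 26 mm, L = 198 mm, e = 12 mm; θ starts at 0°
rotate link 1 by +11°: θ ← 0° +11° = 11°
rotate link 1 by -74°: θ ← 11° -74° = -63°
rotate link 1 by +60°: θ ← -63° +60° = -3°
rotate link 1 by -20°: θ ← -3° -20° = -23°
rotate link 1 by +75°: θ ← -23° +75° = 52°
crank pin P = (r cos θ, r sin θ) = (16.007198, 20.488280)
h = r sin θ − e = 20.488280 − 12 = 8.488280
x = r cos θ + √(L² − h²) = 16.007198 + 197.817970 = 213.825168

213.8252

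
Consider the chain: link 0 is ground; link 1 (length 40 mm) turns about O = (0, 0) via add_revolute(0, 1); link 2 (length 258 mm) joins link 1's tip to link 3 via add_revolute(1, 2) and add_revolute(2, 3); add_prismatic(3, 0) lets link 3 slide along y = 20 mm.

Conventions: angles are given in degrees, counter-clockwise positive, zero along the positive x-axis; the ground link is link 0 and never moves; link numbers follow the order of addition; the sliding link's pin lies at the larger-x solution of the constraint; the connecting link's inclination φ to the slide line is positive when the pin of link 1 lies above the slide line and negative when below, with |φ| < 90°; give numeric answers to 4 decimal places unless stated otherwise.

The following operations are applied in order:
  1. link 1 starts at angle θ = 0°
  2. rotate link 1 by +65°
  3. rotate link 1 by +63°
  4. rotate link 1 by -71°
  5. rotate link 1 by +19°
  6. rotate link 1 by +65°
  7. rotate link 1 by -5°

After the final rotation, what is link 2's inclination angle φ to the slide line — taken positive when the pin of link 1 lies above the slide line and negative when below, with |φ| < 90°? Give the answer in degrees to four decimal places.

geometry: r = 40 mm, L = 258 mm, e = 20 mm; θ starts at 0°
rotate link 1 by +65°: θ ← 0° +65° = 65°
rotate link 1 by +63°: θ ← 65° +63° = 128°
rotate link 1 by -71°: θ ← 128° -71° = 57°
rotate link 1 by +19°: θ ← 57° +19° = 76°
rotate link 1 by +65°: θ ← 76° +65° = 141°
rotate link 1 by -5°: θ ← 141° -5° = 136°
h = r sin θ − e = 27.786335 − 20 = 7.786335
sin φ = h / L = 7.786335 / 258 = 0.03017959
φ = arcsin(0.03017959) = 1.729426°

1.7294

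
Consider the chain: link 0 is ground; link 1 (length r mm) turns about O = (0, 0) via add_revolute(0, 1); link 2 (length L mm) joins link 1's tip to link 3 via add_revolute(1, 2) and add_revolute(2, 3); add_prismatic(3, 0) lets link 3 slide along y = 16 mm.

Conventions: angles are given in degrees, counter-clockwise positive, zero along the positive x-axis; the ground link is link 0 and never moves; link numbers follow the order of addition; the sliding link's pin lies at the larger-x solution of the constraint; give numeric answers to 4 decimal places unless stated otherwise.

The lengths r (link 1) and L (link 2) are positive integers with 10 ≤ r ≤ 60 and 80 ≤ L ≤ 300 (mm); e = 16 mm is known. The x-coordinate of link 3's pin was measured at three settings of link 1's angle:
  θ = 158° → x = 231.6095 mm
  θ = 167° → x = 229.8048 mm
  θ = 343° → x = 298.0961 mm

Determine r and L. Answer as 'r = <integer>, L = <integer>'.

constraint per measurement: (x − r cos θ)² + (r sin θ − e)² = L²
subtracting the θ₁ and θ₂ equations cancels the r² and L² terms:
r = (x₁² − x₂²) / (2[(x₁cos θ₁ + e sin θ₁) − (x₂cos θ₂ + e sin θ₂)]) = 36.0021 → r = 36
L² = (x₁ − r cos θ₁)² + (r sin θ₁ − e)² = 70225.0241 → L = 265.0000 → L = 265
check at θ₃=343°: x = 298.0961 (printed 298.0961) ✓

r = 36, L = 265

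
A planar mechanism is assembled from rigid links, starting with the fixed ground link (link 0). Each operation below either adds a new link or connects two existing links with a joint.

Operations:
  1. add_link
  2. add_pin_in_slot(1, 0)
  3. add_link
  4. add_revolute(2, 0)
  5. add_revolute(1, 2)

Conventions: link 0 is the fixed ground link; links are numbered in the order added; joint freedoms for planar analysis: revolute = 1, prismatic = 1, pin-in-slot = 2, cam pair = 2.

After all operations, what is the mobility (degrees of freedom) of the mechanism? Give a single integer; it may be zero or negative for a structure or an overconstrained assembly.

L=1 J1=0 J2=0
add link → L=2 J1=0 J2=0
PS@1,0 dof=2 J2 → L=2 J1=0 J2=1
add link → L=3 J1=0 J2=1
R@2,0 dof=1 J1 → L=3 J1=1 J2=1
R@1,2 dof=1 J1 → L=3 J1=2 J2=1
M=3(L−1)−2J1−J2=3·2−2·2−1=1

M = 1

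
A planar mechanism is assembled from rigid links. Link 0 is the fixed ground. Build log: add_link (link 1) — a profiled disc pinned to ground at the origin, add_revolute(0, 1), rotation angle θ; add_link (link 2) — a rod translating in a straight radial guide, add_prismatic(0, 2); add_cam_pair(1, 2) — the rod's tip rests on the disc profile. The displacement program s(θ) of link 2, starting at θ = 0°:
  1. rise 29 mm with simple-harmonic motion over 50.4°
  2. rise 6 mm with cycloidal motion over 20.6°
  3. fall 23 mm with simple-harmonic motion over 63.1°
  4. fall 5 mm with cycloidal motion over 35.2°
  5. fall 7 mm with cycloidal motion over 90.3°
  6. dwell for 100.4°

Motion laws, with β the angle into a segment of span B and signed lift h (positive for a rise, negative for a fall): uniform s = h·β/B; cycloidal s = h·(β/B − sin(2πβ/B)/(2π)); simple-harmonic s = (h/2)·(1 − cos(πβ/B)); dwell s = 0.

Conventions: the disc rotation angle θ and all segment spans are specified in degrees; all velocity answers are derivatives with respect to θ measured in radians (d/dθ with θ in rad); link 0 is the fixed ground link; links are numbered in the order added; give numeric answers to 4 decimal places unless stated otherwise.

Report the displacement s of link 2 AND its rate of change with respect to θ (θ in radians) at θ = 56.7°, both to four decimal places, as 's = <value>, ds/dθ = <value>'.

seg 1 [0°–50.4°] simple-harmonic, h=29: full span → s += 29 → s = 29.0000
seg 2 [50.4°–71°] cycloidal, h=6: θ=56.7° here. β=6.3, B=20.6. 6·(0.3058 − sin(2π·0.3058)/(2π)) = 0.9382 → s = 29.9382
velocity in seg [50.4°–71°] (cycloidal), θ in radians: β = 6.3° = 0.1100 rad, B = 20.6° = 0.3595 rad; ds/dθ = (h/B)(1 − cos(2πβ/B)) = (6/0.3595)(1 − cos(2π·0.3058)) = 22.422319 mm/rad

s = 29.9382, ds/dθ = 22.4223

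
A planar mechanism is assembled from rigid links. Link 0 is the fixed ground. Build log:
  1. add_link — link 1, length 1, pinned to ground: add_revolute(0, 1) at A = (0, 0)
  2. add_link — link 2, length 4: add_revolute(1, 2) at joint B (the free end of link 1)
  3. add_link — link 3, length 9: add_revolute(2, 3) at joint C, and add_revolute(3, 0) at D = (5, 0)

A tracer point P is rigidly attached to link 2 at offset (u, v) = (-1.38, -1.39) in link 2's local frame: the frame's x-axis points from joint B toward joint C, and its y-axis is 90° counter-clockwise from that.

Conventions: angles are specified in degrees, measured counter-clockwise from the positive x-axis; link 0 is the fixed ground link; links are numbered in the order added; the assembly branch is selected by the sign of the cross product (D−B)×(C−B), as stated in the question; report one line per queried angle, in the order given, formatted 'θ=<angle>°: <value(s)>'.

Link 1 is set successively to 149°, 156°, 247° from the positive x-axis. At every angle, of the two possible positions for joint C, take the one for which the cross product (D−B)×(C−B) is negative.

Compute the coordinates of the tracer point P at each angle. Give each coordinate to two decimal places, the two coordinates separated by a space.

A=(0,0), D=(5.00,0)
θ=149°: B = A + 1.00·(cos149°, sin149°) = (-0.8572, 0.5150)
θ=149°: |BD| = 5.8798
θ=149°: circle(B,4.00) ∩ circle(D,9.00): a=-2.5875, h=3.0503
θ=149°:   candidates: C₊=(-3.1676,3.7803) cross=17.935; C₋=(-3.7020,-2.2969) cross=-17.935
θ=149°:   branch - wants cross < 0 → take C=(-3.7020,-2.2969) (cross=-17.935)
θ=149°: ex = (C−B)/|BC| = (-0.7112,-0.7030); ey = (0.7030,-0.7112)
θ=149°: P = B + -1.38·ex + -1.39·ey = (-0.8529,2.4737)
θ=156°: B = A + 1.00·(cos156°, sin156°) = (-0.9135, 0.4067)
θ=156°: |BD| = 5.9275
θ=156°: circle(B,4.00) ∩ circle(D,9.00): a=-2.5191, h=3.1071
θ=156°:   candidates: C₊=(-3.2136,3.6793) cross=18.417; C₋=(-3.6400,-2.5202) cross=-18.417
θ=156°:   branch - wants cross < 0 → take C=(-3.6400,-2.5202) (cross=-18.417)
θ=156°: ex = (C−B)/|BC| = (-0.6816,-0.7317); ey = (0.7317,-0.6816)
θ=156°: P = B + -1.38·ex + -1.39·ey = (-0.9900,2.3639)
θ=247°: B = A + 1.00·(cos247°, sin247°) = (-0.3907, -0.9205)
θ=247°: |BD| = 5.4688
θ=247°: circle(B,4.00) ∩ circle(D,9.00): a=-3.2085, h=2.3887
θ=247°:   candidates: C₊=(-3.9555,0.8940) cross=13.063; C₋=(-3.1514,-3.8151) cross=-13.063
θ=247°:   branch - wants cross < 0 → take C=(-3.1514,-3.8151) (cross=-13.063)
θ=247°: ex = (C−B)/|BC| = (-0.6902,-0.7237); ey = (0.7237,-0.6902)
θ=247°: P = B + -1.38·ex + -1.39·ey = (-0.4442,1.0375)

θ=149°: -0.85 2.47
θ=156°: -0.99 2.36
θ=247°: -0.44 1.04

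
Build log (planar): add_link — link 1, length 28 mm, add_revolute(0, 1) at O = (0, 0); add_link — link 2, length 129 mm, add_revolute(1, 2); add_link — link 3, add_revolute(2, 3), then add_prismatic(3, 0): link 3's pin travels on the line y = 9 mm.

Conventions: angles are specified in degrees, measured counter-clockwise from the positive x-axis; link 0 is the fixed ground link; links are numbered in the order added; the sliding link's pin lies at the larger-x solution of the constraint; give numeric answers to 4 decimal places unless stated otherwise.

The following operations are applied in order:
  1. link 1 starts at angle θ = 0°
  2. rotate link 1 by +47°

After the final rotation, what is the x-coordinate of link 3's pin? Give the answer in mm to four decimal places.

geometry: r = 28 mm, L = 129 mm, e = 9 mm; θ starts at 0°
rotate link 1 by +47°: θ ← 0° +47° = 47°
crank pin P = (r cos θ, r sin θ) = (19.095954, 20.477904)
h = r sin θ − e = 20.477904 − 9 = 11.477904
x = r cos θ + √(L² − h²) = 19.095954 + 128.488356 = 147.584310

147.5843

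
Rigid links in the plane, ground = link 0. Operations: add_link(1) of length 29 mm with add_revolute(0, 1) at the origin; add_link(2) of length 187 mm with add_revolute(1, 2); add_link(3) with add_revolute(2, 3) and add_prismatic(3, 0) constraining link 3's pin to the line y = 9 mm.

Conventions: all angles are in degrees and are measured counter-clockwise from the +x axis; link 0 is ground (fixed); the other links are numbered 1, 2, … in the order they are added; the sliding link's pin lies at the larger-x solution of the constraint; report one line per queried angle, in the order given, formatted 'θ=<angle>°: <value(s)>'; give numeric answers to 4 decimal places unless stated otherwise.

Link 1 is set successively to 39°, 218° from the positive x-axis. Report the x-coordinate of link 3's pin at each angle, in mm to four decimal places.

geometry: r = 29 mm, L = 187 mm, e = 9 mm
θ=39°: crank pin P = (r cos θ, r sin θ) = (22.537233, 18.250291)
θ=39°: h = r sin θ − e = 18.250291 − 9 = 9.250291
θ=39°: x = r cos θ + √(L² − h²) = 22.537233 + 186.771069 = 209.308302
θ=218°: crank pin P = (r cos θ, r sin θ) = (-22.852312, -17.854183)
θ=218°: h = r sin θ − e = -17.854183 − 9 = -26.854183
θ=218°: x = r cos θ + √(L² − h²) = -22.852312 + 185.061754 = 162.209442

θ=39°: 209.3083
θ=218°: 162.2094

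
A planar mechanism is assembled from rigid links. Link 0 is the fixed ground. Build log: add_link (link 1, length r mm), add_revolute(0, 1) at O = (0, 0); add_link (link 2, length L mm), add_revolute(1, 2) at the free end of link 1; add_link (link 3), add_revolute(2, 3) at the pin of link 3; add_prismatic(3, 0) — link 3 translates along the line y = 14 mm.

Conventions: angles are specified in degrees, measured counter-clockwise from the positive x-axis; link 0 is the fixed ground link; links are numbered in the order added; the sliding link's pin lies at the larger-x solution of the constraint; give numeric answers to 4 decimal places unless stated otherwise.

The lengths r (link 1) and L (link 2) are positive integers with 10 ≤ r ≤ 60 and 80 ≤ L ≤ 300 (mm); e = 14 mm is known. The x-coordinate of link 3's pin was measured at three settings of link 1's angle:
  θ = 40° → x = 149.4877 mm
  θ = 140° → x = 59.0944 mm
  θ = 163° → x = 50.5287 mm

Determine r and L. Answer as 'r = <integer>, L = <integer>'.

constraint per measurement: (x − r cos θ)² + (r sin θ − e)² = L²
subtracting the θ₁ and θ₂ equations cancels the r² and L² terms:
r = (x₁² − x₂²) / (2[(x₁cos θ₁ + e sin θ₁) − (x₂cos θ₂ + e sin θ₂)]) = 59.0000 → r = 59
L² = (x₁ − r cos θ₁)² + (r sin θ₁ − e)² = 11449.0091 → L = 107.0000 → L = 107
check at θ₃=163°: x = 50.5287 (printed 50.5287) ✓

r = 59, L = 107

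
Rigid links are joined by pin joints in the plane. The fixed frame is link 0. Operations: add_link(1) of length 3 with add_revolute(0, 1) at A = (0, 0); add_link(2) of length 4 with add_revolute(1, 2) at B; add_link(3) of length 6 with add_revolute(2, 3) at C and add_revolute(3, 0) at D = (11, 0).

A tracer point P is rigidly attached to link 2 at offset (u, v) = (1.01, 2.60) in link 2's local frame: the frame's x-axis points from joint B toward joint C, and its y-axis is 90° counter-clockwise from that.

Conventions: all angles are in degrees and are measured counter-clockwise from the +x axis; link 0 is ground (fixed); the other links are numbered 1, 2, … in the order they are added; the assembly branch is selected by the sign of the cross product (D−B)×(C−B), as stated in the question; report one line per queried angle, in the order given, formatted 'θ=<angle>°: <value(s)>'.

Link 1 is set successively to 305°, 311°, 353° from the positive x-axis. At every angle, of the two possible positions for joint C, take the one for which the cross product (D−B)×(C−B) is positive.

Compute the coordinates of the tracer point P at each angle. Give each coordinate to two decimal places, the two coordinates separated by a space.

A=(0,0), D=(11.00,0)
θ=305°: B = A + 3.00·(cos305°, sin305°) = (1.7207, -2.4575)
θ=305°: |BD| = 9.5992
θ=305°: circle(B,4.00) ∩ circle(D,6.00): a=3.7578, h=1.3707
θ=305°:   candidates: C₊=(5.0024,-0.1704) cross=13.157; C₋=(5.7042,-2.8204) cross=-13.157
θ=305°:   branch + wants cross > 0 → take C=(5.0024,-0.1704) (cross=13.157)
θ=305°: ex = (C−B)/|BC| = (0.8204,0.5718); ey = (-0.5718,0.8204)
θ=305°: P = B + 1.01·ex + 2.60·ey = (1.0628,0.2531)
θ=311°: B = A + 3.00·(cos311°, sin311°) = (1.9682, -2.2641)
θ=311°: |BD| = 9.3113
θ=311°: circle(B,4.00) ∩ circle(D,6.00): a=3.5817, h=1.7809
θ=311°:   candidates: C₊=(5.0093,0.3342) cross=16.582; C₋=(5.8754,-3.1206) cross=-16.582
θ=311°:   branch + wants cross > 0 → take C=(5.0093,0.3342) (cross=16.582)
θ=311°: ex = (C−B)/|BC| = (0.7603,0.6496); ey = (-0.6496,0.7603)
θ=311°: P = B + 1.01·ex + 2.60·ey = (1.0471,0.3687)
θ=353°: B = A + 3.00·(cos353°, sin353°) = (2.9776, -0.3656)
θ=353°: |BD| = 8.0307
θ=353°: circle(B,4.00) ∩ circle(D,6.00): a=2.7701, h=2.8856
θ=353°:   candidates: C₊=(5.6135,2.6431) cross=23.173; C₋=(5.8763,-3.1221) cross=-23.173
θ=353°:   branch + wants cross > 0 → take C=(5.6135,2.6431) (cross=23.173)
θ=353°: ex = (C−B)/|BC| = (0.6590,0.7522); ey = (-0.7522,0.6590)
θ=353°: P = B + 1.01·ex + 2.60·ey = (1.6876,2.1074)

θ=305°: 1.06 0.25
θ=311°: 1.05 0.37
θ=353°: 1.69 2.11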